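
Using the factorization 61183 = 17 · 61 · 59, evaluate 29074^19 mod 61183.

46474

Mod 17: 29074 ≡ 4; by Fermat, exponent reduces to 19 mod 16 = 3; 4^3 ≡ 13 (mod 17).
Mod 61: 29074 ≡ 38; 38^19 ≡ 53 (mod 61).
Mod 59: 29074 ≡ 46; 46^19 ≡ 41 (mod 59).
Combine by CRT: x ≡ 13 (mod 17), x ≡ 53 (mod 61), x ≡ 41 (mod 59) ⇒ x ≡ 46474 (mod 61183).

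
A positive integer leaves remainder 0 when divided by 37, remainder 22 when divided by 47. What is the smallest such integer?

962

Combine the congruences pairwise.
From N ≡ 0 (mod 37) write N = 0 + 37t. Substituting into N ≡ 22 (mod 47) gives 37t ≡ 22 (mod 47), and since 37⁻¹ ≡ 14 (mod 47), t ≡ 26. Hence N ≡ 0 + 37·26 = 962 (mod 1739).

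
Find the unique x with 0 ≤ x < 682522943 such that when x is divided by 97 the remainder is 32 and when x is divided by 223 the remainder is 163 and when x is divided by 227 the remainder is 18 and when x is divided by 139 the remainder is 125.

188179159

From x ≡ 32 (mod 97) write x = 32 + 97t. Substituting into x ≡ 163 (mod 223) gives 97t ≡ 131 (mod 223), and since 97⁻¹ ≡ 23 (mod 223), t ≡ 114. Hence x ≡ 32 + 97·114 = 11090 (mod 21631).
From x ≡ 11090 (mod 21631) write x = 11090 + 21631t. Substituting into x ≡ 18 (mod 227) gives 21631t ≡ 51 (mod 227), and since 66⁻¹ ≡ 86 (mod 227), t ≡ 73. Hence x ≡ 11090 + 21631·73 = 1590153 (mod 4910237).
From x ≡ 1590153 (mod 4910237) write x = 1590153 + 4910237t. Substituting into x ≡ 125 (mod 139) gives 4910237t ≡ 132 (mod 139), and since 62⁻¹ ≡ 74 (mod 139), t ≡ 38. Hence x ≡ 1590153 + 4910237·38 = 188179159 (mod 682522943).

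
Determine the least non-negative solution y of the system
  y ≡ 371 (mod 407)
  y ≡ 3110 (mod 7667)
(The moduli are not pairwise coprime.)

Combine the congruences pairwise.
gcd(407, 7667) = 11 and 11 | (3110 − 371), so the pair is consistent; merging gives y ≡ 179451 (mod 283679), where 283679 = lcm(407, 7667).
The solution is unique modulo lcm(407, 7667) = 283679.

179451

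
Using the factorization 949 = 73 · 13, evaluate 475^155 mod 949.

Mod 73: 475 ≡ 37; by Fermat, exponent reduces to 155 mod 72 = 11; 37^11 ≡ 55 (mod 73).
Mod 13: 475 ≡ 7; by Fermat, exponent reduces to 155 mod 12 = 11; 7^11 ≡ 2 (mod 13).
Combine by CRT: x ≡ 55 (mod 73), x ≡ 2 (mod 13) ⇒ x ≡ 639 (mod 949).

639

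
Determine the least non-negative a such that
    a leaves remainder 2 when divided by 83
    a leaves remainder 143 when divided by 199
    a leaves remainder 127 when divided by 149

2006859

Combine the congruences pairwise.
From a ≡ 2 (mod 83) write a = 2 + 83t. Substituting into a ≡ 143 (mod 199) gives 83t ≡ 141 (mod 199), and since 83⁻¹ ≡ 12 (mod 199), t ≡ 100. Hence a ≡ 2 + 83·100 = 8302 (mod 16517).
From a ≡ 8302 (mod 16517) write a = 8302 + 16517t. Substituting into a ≡ 127 (mod 149) gives 16517t ≡ 20 (mod 149), and since 127⁻¹ ≡ 88 (mod 149), t ≡ 121. Hence a ≡ 8302 + 16517·121 = 2006859 (mod 2461033).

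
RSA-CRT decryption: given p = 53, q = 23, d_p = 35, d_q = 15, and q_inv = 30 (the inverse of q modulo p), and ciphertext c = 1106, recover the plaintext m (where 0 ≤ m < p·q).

752

m₁ = c^(d_p) mod p: c ≡ 46 (mod 53), and 46^35 mod 53 = 10.
m₂ = c^(d_q) mod q: c ≡ 2 (mod 23), and 2^15 mod 23 = 16.
h = q_inv·(m₁ − m₂) mod p = 30·(10 − 16) mod 53 = 32.
m = m₂ + h·q = 16 + 32·23 = 752.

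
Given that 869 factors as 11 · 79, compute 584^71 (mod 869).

518

Mod 11: 584 ≡ 1; by Fermat, exponent reduces to 71 mod 10 = 1; 1^1 ≡ 1 (mod 11).
Mod 79: 584 ≡ 31; 31^71 ≡ 44 (mod 79).
Combine by CRT: x ≡ 1 (mod 11), x ≡ 44 (mod 79) ⇒ x ≡ 518 (mod 869).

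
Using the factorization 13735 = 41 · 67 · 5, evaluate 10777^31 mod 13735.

Mod 41: 10777 ≡ 35; 35^31 ≡ 28 (mod 41).
Mod 67: 10777 ≡ 57; 57^31 ≡ 2 (mod 67).
Mod 5: 10777 ≡ 2; by Fermat, exponent reduces to 31 mod 4 = 3; 2^3 ≡ 3 (mod 5).
Combine by CRT: x ≡ 28 (mod 41), x ≡ 2 (mod 67), x ≡ 3 (mod 5) ⇒ x ≡ 5563 (mod 13735).

5563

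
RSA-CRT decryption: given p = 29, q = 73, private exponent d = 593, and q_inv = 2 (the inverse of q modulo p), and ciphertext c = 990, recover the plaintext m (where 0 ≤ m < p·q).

1517

d_p = d mod (p−1) = 593 mod 28 = 5; d_q = d mod (q−1) = 17.
m₁ = c^(d_p) mod p: c ≡ 4 (mod 29), and 4^5 mod 29 = 9.
m₂ = c^(d_q) mod q: c ≡ 41 (mod 73), and 41^17 mod 73 = 57.
h = q_inv·(m₁ − m₂) mod p = 2·(9 − 57) mod 29 = 20.
m = m₂ + h·q = 57 + 20·73 = 1517.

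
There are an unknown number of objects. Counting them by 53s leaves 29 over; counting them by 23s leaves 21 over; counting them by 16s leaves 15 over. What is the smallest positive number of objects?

3103

From N ≡ 29 (mod 53) write N = 29 + 53t. Substituting into N ≡ 21 (mod 23) gives 53t ≡ 15 (mod 23), and since 7⁻¹ ≡ 10 (mod 23), t ≡ 12. Hence N ≡ 29 + 53·12 = 665 (mod 1219).
From N ≡ 665 (mod 1219) write N = 665 + 1219t. Substituting into N ≡ 15 (mod 16) gives 1219t ≡ 6 (mod 16), and since 3⁻¹ ≡ 11 (mod 16), t ≡ 2. Hence N ≡ 665 + 1219·2 = 3103 (mod 19504).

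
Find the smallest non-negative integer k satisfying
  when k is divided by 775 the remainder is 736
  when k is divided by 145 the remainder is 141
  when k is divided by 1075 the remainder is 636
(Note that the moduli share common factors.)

Combine the congruences pairwise.
gcd(775, 145) = 5 and 5 | (141 − 736), so the pair is consistent; merging gives k ≡ 16236 (mod 22475), where 22475 = lcm(775, 145).
gcd(22475, 1075) = 25 and 25 | (636 − 16236), so the pair is consistent; merging gives k ≡ 623061 (mod 966425), where 966425 = lcm(22475, 1075).
The solution is unique modulo lcm(775, 145, 1075) = 966425.

623061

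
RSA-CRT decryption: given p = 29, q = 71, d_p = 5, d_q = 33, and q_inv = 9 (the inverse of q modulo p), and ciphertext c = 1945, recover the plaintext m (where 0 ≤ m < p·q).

757

m₁ = c^(d_p) mod p: c ≡ 2 (mod 29), and 2^5 mod 29 = 3.
m₂ = c^(d_q) mod q: c ≡ 28 (mod 71), and 28^33 mod 71 = 47.
h = q_inv·(m₁ − m₂) mod p = 9·(3 − 47) mod 29 = 10.
m = m₂ + h·q = 47 + 10·71 = 757.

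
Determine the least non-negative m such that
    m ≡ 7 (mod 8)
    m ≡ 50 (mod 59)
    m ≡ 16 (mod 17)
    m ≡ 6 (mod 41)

207671

From m ≡ 7 (mod 8) write m = 7 + 8t. Substituting into m ≡ 50 (mod 59) gives 8t ≡ 43 (mod 59), and since 8⁻¹ ≡ 37 (mod 59), t ≡ 57. Hence m ≡ 7 + 8·57 = 463 (mod 472).
From m ≡ 463 (mod 472) write m = 463 + 472t. Substituting into m ≡ 16 (mod 17) gives 472t ≡ 12 (mod 17), and since 13⁻¹ ≡ 4 (mod 17), t ≡ 14. Hence m ≡ 463 + 472·14 = 7071 (mod 8024).
From m ≡ 7071 (mod 8024) write m = 7071 + 8024t. Substituting into m ≡ 6 (mod 41) gives 8024t ≡ 28 (mod 41), and since 29⁻¹ ≡ 17 (mod 41), t ≡ 25. Hence m ≡ 7071 + 8024·25 = 207671 (mod 328984).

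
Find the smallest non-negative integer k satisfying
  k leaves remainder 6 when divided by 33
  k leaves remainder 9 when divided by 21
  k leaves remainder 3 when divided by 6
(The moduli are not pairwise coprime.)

gcd(33, 21) = 3 and 3 | (9 − 6), so the pair is consistent; merging gives k ≡ 72 (mod 231), where 231 = lcm(33, 21).
gcd(231, 6) = 3 and 3 | (3 − 72), so the pair is consistent; merging gives k ≡ 303 (mod 462), where 462 = lcm(231, 6).
The solution is unique modulo lcm(33, 21, 6) = 462.

303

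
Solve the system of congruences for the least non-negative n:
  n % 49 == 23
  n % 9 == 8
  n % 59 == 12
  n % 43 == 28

Combine the congruences pairwise.
From n ≡ 23 (mod 49) write n = 23 + 49t. Substituting into n ≡ 8 (mod 9) gives 49t ≡ 3 (mod 9), and since 4⁻¹ ≡ 7 (mod 9), t ≡ 3. Hence n ≡ 23 + 49·3 = 170 (mod 441).
From n ≡ 170 (mod 441) write n = 170 + 441t. Substituting into n ≡ 12 (mod 59) gives 441t ≡ 19 (mod 59), and since 28⁻¹ ≡ 19 (mod 59), t ≡ 7. Hence n ≡ 170 + 441·7 = 3257 (mod 26019).
From n ≡ 3257 (mod 26019) write n = 3257 + 26019t. Substituting into n ≡ 28 (mod 43) gives 26019t ≡ 39 (mod 43), and since 4⁻¹ ≡ 11 (mod 43), t ≡ 42. Hence n ≡ 3257 + 26019·42 = 1096055 (mod 1118817).

1096055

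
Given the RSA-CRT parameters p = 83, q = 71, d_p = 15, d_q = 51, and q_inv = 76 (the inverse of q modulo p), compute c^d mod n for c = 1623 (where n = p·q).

m₁ = c^(d_p) mod p: c ≡ 46 (mod 83), and 46^15 mod 83 = 58.
m₂ = c^(d_q) mod q: c ≡ 61 (mod 71), and 61^51 mod 71 = 56.
h = q_inv·(m₁ − m₂) mod p = 76·(58 − 56) mod 83 = 69.
m = m₂ + h·q = 56 + 69·71 = 4955.

4955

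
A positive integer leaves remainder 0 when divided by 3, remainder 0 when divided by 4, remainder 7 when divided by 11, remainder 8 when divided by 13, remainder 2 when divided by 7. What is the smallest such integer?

5364

The moduli are pairwise coprime; N = 3·4·11·13·7 = 12012.
N/3 = 4004; 4004 ≡ 2 (mod 3); 2·2 ≡ 1, so inverse 2.
N/4 = 3003; 3003 ≡ 3 (mod 4); 3·3 ≡ 1, so inverse 3.
N/11 = 1092; 1092 ≡ 3 (mod 11); 3·4 ≡ 1, so inverse 4.
N/13 = 924; 924 ≡ 1 (mod 13), inverse 1.
N/7 = 1716; 1716 ≡ 1 (mod 7), inverse 1.
x ≡ 0·4004·2 + 0·3003·3 + 7·1092·4 + 8·924·1 + 2·1716·1 = 41400.
41400 mod 12012 = 5364.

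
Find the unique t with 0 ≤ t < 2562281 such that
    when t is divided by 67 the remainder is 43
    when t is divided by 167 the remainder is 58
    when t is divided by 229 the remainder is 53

Combine the congruences pairwise.
From t ≡ 43 (mod 67) write t = 43 + 67s. Substituting into t ≡ 58 (mod 167) gives 67s ≡ 15 (mod 167), and since 67⁻¹ ≡ 5 (mod 167), s ≡ 75. Hence t ≡ 43 + 67·75 = 5068 (mod 11189).
From t ≡ 5068 (mod 11189) write t = 5068 + 11189s. Substituting into t ≡ 53 (mod 229) gives 11189s ≡ 23 (mod 229), and since 197⁻¹ ≡ 93 (mod 229), s ≡ 78. Hence t ≡ 5068 + 11189·78 = 877810 (mod 2562281).

877810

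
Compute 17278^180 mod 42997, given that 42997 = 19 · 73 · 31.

1

Mod 19: 17278 ≡ 7; since 18 | 180, by Fermat 7^180 ≡ 1 (mod 19).
Mod 73: 17278 ≡ 50; by Fermat, exponent reduces to 180 mod 72 = 36; 50^36 ≡ 1 (mod 73).
Mod 31: 17278 ≡ 11; since 30 | 180, by Fermat 11^180 ≡ 1 (mod 31).
Combine by CRT: x ≡ 1 (mod 19), x ≡ 1 (mod 73), x ≡ 1 (mod 31) ⇒ x ≡ 1 (mod 42997).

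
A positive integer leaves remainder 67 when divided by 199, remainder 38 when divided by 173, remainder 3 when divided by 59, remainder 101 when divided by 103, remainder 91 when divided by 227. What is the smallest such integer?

16595488851

From N ≡ 67 (mod 199) write N = 67 + 199t. Substituting into N ≡ 38 (mod 173) gives 199t ≡ 144 (mod 173), and since 26⁻¹ ≡ 20 (mod 173), t ≡ 112. Hence N ≡ 67 + 199·112 = 22355 (mod 34427).
From N ≡ 22355 (mod 34427) write N = 22355 + 34427t. Substituting into N ≡ 3 (mod 59) gives 34427t ≡ 9 (mod 59), and since 30⁻¹ ≡ 2 (mod 59), t ≡ 18. Hence N ≡ 22355 + 34427·18 = 642041 (mod 2031193).
From N ≡ 642041 (mod 2031193) write N = 642041 + 2031193t. Substituting into N ≡ 101 (mod 103) gives 2031193t ≡ 59 (mod 103), and since 33⁻¹ ≡ 25 (mod 103), t ≡ 33. Hence N ≡ 642041 + 2031193·33 = 67671410 (mod 209212879).
From N ≡ 67671410 (mod 209212879) write N = 67671410 + 209212879t. Substituting into N ≡ 91 (mod 227) gives 209212879t ≡ 105 (mod 227), and since 145⁻¹ ≡ 191 (mod 227), t ≡ 79. Hence N ≡ 67671410 + 209212879·79 = 16595488851 (mod 47491323533).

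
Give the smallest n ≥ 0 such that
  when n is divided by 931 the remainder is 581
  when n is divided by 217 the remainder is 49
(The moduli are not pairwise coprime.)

gcd(931, 217) = 7 and 7 | (49 − 581), so the pair is consistent; merging gives n ≡ 24787 (mod 28861), where 28861 = lcm(931, 217).
The solution is unique modulo lcm(931, 217) = 28861.

24787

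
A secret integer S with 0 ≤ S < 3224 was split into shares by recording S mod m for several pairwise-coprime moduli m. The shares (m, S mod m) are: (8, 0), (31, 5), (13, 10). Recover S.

1648

The moduli are pairwise coprime; N = 8·31·13 = 3224.
N/8 = 403; 403 ≡ 3 (mod 8); 3·3 ≡ 1, so inverse 3.
N/31 = 104; 104 ≡ 11 (mod 31); 11·17 ≡ 1, so inverse 17.
N/13 = 248; 248 ≡ 1 (mod 13), inverse 1.
S ≡ 0·403·3 + 5·104·17 + 10·248·1 = 11320.
11320 mod 3224 = 1648.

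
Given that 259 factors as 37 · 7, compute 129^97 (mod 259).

24

Mod 37: 129 ≡ 18; by Fermat, exponent reduces to 97 mod 36 = 25; 18^25 ≡ 24 (mod 37).
Mod 7: 129 ≡ 3; by Fermat, exponent reduces to 97 mod 6 = 1; 3^1 ≡ 3 (mod 7).
Combine by CRT: x ≡ 24 (mod 37), x ≡ 3 (mod 7) ⇒ x ≡ 24 (mod 259).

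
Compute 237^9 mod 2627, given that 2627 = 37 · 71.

Mod 37: 237 ≡ 15; 15^9 ≡ 31 (mod 37).
Mod 71: 237 ≡ 24; 24^9 ≡ 40 (mod 71).
Combine by CRT: x ≡ 31 (mod 37), x ≡ 40 (mod 71) ⇒ x ≡ 253 (mod 2627).

253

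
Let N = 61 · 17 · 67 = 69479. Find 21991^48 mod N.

375

Mod 61: 21991 ≡ 31; 31^48 ≡ 9 (mod 61).
Mod 17: 21991 ≡ 10; since 16 | 48, by Fermat 10^48 ≡ 1 (mod 17).
Mod 67: 21991 ≡ 15; 15^48 ≡ 40 (mod 67).
Combine by CRT: x ≡ 9 (mod 61), x ≡ 1 (mod 17), x ≡ 40 (mod 67) ⇒ x ≡ 375 (mod 69479).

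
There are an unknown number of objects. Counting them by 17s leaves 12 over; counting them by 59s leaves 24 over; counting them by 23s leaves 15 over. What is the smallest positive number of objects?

From N ≡ 12 (mod 17) write N = 12 + 17t. Substituting into N ≡ 24 (mod 59) gives 17t ≡ 12 (mod 59), and since 17⁻¹ ≡ 7 (mod 59), t ≡ 25. Hence N ≡ 12 + 17·25 = 437 (mod 1003).
From N ≡ 437 (mod 1003) write N = 437 + 1003t. Substituting into N ≡ 15 (mod 23) gives 1003t ≡ 15 (mod 23), and since 14⁻¹ ≡ 5 (mod 23), t ≡ 6. Hence N ≡ 437 + 1003·6 = 6455 (mod 23069).

6455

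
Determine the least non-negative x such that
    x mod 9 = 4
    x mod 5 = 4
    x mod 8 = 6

From x ≡ 4 (mod 9) write x = 4 + 9t. Substituting into x ≡ 4 (mod 5) gives 9t ≡ 0 (mod 5), and since 4⁻¹ ≡ 4 (mod 5), t ≡ 0. Hence x ≡ 4 + 9·0 = 4 (mod 45).
From x ≡ 4 (mod 45) write x = 4 + 45t. Substituting into x ≡ 6 (mod 8) gives 45t ≡ 2 (mod 8), and since 5⁻¹ ≡ 5 (mod 8), t ≡ 2. Hence x ≡ 4 + 45·2 = 94 (mod 360).

94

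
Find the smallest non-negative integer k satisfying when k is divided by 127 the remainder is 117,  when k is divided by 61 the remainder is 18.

From k ≡ 117 (mod 127) write k = 117 + 127t. Substituting into k ≡ 18 (mod 61) gives 127t ≡ 23 (mod 61), and since 5⁻¹ ≡ 49 (mod 61), t ≡ 29. Hence k ≡ 117 + 127·29 = 3800 (mod 7747).

3800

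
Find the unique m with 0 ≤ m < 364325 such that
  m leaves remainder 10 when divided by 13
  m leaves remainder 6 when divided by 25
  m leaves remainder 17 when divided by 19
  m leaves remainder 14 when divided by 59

261856

From m ≡ 10 (mod 13) write m = 10 + 13t. Substituting into m ≡ 6 (mod 25) gives 13t ≡ 21 (mod 25), and since 13⁻¹ ≡ 2 (mod 25), t ≡ 17. Hence m ≡ 10 + 13·17 = 231 (mod 325).
From m ≡ 231 (mod 325) write m = 231 + 325t. Substituting into m ≡ 17 (mod 19) gives 325t ≡ 14 (mod 19), and since 2⁻¹ ≡ 10 (mod 19), t ≡ 7. Hence m ≡ 231 + 325·7 = 2506 (mod 6175).
From m ≡ 2506 (mod 6175) write m = 2506 + 6175t. Substituting into m ≡ 14 (mod 59) gives 6175t ≡ 45 (mod 59), and since 39⁻¹ ≡ 56 (mod 59), t ≡ 42. Hence m ≡ 2506 + 6175·42 = 261856 (mod 364325).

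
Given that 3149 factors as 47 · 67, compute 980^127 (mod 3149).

876

Mod 47: 980 ≡ 40; by Fermat, exponent reduces to 127 mod 46 = 35; 40^35 ≡ 30 (mod 47).
Mod 67: 980 ≡ 42; by Fermat, exponent reduces to 127 mod 66 = 61; 42^61 ≡ 5 (mod 67).
Combine by CRT: x ≡ 30 (mod 47), x ≡ 5 (mod 67) ⇒ x ≡ 876 (mod 3149).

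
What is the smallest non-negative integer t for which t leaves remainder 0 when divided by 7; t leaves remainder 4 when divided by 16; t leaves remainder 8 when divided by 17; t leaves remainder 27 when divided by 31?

48356

Combine the congruences pairwise.
From t ≡ 0 (mod 7) write t = 0 + 7s. Substituting into t ≡ 4 (mod 16) gives 7s ≡ 4 (mod 16), and since 7⁻¹ ≡ 7 (mod 16), s ≡ 12. Hence t ≡ 0 + 7·12 = 84 (mod 112).
From t ≡ 84 (mod 112) write t = 84 + 112s. Substituting into t ≡ 8 (mod 17) gives 112s ≡ 9 (mod 17), and since 10⁻¹ ≡ 12 (mod 17), s ≡ 6. Hence t ≡ 84 + 112·6 = 756 (mod 1904).
From t ≡ 756 (mod 1904) write t = 756 + 1904s. Substituting into t ≡ 27 (mod 31) gives 1904s ≡ 15 (mod 31), and since 13⁻¹ ≡ 12 (mod 31), s ≡ 25. Hence t ≡ 756 + 1904·25 = 48356 (mod 59024).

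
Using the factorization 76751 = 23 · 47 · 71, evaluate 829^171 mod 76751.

Mod 23: 829 ≡ 1; by Fermat, exponent reduces to 171 mod 22 = 17; 1^17 ≡ 1 (mod 23).
Mod 47: 829 ≡ 30; by Fermat, exponent reduces to 171 mod 46 = 33; 30^33 ≡ 19 (mod 47).
Mod 71: 829 ≡ 48; by Fermat, exponent reduces to 171 mod 70 = 31; 48^31 ≡ 45 (mod 71).
Combine by CRT: x ≡ 1 (mod 23), x ≡ 19 (mod 47), x ≡ 45 (mod 71) ⇒ x ≡ 19712 (mod 76751).

19712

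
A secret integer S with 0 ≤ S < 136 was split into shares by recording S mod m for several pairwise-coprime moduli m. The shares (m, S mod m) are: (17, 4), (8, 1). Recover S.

From S ≡ 4 (mod 17) write S = 4 + 17t. Substituting into S ≡ 1 (mod 8) gives 17t ≡ 5 (mod 8), and since 1⁻¹ ≡ 1 (mod 8), t ≡ 5. Hence S ≡ 4 + 17·5 = 89 (mod 136).

89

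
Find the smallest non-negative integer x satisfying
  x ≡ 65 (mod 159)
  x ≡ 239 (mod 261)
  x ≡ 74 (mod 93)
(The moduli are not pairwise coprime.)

405833

gcd(159, 261) = 3 and 3 | (239 − 65), so the pair is consistent; merging gives x ≡ 4676 (mod 13833), where 13833 = lcm(159, 261).
gcd(13833, 93) = 3 and 3 | (74 − 4676), so the pair is consistent; merging gives x ≡ 405833 (mod 428823), where 428823 = lcm(13833, 93).
The solution is unique modulo lcm(159, 261, 93) = 428823.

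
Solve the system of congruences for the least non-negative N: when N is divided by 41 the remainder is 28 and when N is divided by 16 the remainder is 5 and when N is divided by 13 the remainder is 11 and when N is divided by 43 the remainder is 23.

Combine the congruences pairwise.
From N ≡ 28 (mod 41) write N = 28 + 41t. Substituting into N ≡ 5 (mod 16) gives 41t ≡ 9 (mod 16), and since 9⁻¹ ≡ 9 (mod 16), t ≡ 1. Hence N ≡ 28 + 41·1 = 69 (mod 656).
From N ≡ 69 (mod 656) write N = 69 + 656t. Substituting into N ≡ 11 (mod 13) gives 656t ≡ 7 (mod 13), and since 6⁻¹ ≡ 11 (mod 13), t ≡ 12. Hence N ≡ 69 + 656·12 = 7941 (mod 8528).
From N ≡ 7941 (mod 8528) write N = 7941 + 8528t. Substituting into N ≡ 23 (mod 43) gives 8528t ≡ 37 (mod 43), and since 14⁻¹ ≡ 40 (mod 43), t ≡ 18. Hence N ≡ 7941 + 8528·18 = 161445 (mod 366704).

161445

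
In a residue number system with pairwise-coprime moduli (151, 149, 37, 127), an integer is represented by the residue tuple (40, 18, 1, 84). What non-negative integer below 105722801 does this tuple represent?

The moduli are pairwise coprime; N = 151·149·37·127 = 105722801.
N/151 = 700151; 700151 ≡ 115 (mod 151); 115·130 ≡ 1, so inverse 130.
N/149 = 709549; 709549 ≡ 11 (mod 149); 11·122 ≡ 1, so inverse 122.
N/37 = 2857373; 2857373 ≡ 11 (mod 37); 11·27 ≡ 1, so inverse 27.
N/127 = 832463; 832463 ≡ 105 (mod 127); 105·75 ≡ 1, so inverse 75.
x ≡ 40·700151·130 + 18·709549·122 + 1·2857373·27 + 84·832463·75 = 10520620775.
10520620775 mod 105722801 = 54063476.

54063476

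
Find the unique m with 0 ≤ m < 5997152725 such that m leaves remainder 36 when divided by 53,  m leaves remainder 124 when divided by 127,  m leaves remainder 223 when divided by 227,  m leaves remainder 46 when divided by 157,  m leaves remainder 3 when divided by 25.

5210045203

Combine the congruences pairwise.
From m ≡ 36 (mod 53) write m = 36 + 53t. Substituting into m ≡ 124 (mod 127) gives 53t ≡ 88 (mod 127), and since 53⁻¹ ≡ 12 (mod 127), t ≡ 40. Hence m ≡ 36 + 53·40 = 2156 (mod 6731).
From m ≡ 2156 (mod 6731) write m = 2156 + 6731t. Substituting into m ≡ 223 (mod 227) gives 6731t ≡ 110 (mod 227), and since 148⁻¹ ≡ 204 (mod 227), t ≡ 194. Hence m ≡ 2156 + 6731·194 = 1307970 (mod 1527937).
From m ≡ 1307970 (mod 1527937) write m = 1307970 + 1527937t. Substituting into m ≡ 46 (mod 157) gives 1527937t ≡ 43 (mod 157), and since 13⁻¹ ≡ 145 (mod 157), t ≡ 112. Hence m ≡ 1307970 + 1527937·112 = 172436914 (mod 239886109).
From m ≡ 172436914 (mod 239886109) write m = 172436914 + 239886109t. Substituting into m ≡ 3 (mod 25) gives 239886109t ≡ 14 (mod 25), and since 9⁻¹ ≡ 14 (mod 25), t ≡ 21. Hence m ≡ 172436914 + 239886109·21 = 5210045203 (mod 5997152725).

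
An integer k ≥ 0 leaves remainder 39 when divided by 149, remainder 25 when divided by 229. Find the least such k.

31627

From k ≡ 39 (mod 149) write k = 39 + 149t. Substituting into k ≡ 25 (mod 229) gives 149t ≡ 215 (mod 229), and since 149⁻¹ ≡ 83 (mod 229), t ≡ 212. Hence k ≡ 39 + 149·212 = 31627 (mod 34121).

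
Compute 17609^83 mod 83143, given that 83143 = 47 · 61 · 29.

Mod 47: 17609 ≡ 31; by Fermat, exponent reduces to 83 mod 46 = 37; 31^37 ≡ 10 (mod 47).
Mod 61: 17609 ≡ 41; by Fermat, exponent reduces to 83 mod 60 = 23; 41^23 ≡ 52 (mod 61).
Mod 29: 17609 ≡ 6; by Fermat, exponent reduces to 83 mod 28 = 27; 6^27 ≡ 5 (mod 29).
Combine by CRT: x ≡ 10 (mod 47), x ≡ 52 (mod 61), x ≡ 5 (mod 29) ⇒ x ≡ 68677 (mod 83143).

68677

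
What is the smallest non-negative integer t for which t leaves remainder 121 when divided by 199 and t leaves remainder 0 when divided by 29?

4698

From t ≡ 121 (mod 199) write t = 121 + 199s. Substituting into t ≡ 0 (mod 29) gives 199s ≡ 24 (mod 29), and since 25⁻¹ ≡ 7 (mod 29), s ≡ 23. Hence t ≡ 121 + 199·23 = 4698 (mod 5771).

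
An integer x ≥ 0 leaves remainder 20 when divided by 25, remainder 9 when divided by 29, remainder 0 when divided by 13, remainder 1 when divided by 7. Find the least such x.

46670

The moduli are pairwise coprime; N = 25·29·13·7 = 65975.
N/25 = 2639; 2639 ≡ 14 (mod 25); 14·9 ≡ 1, so inverse 9.
N/29 = 2275; 2275 ≡ 13 (mod 29); 13·9 ≡ 1, so inverse 9.
N/13 = 5075; 5075 ≡ 5 (mod 13); 5·8 ≡ 1, so inverse 8.
N/7 = 9425; 9425 ≡ 3 (mod 7); 3·5 ≡ 1, so inverse 5.
x ≡ 20·2639·9 + 9·2275·9 + 0·5075·8 + 1·9425·5 = 706420.
706420 mod 65975 = 46670.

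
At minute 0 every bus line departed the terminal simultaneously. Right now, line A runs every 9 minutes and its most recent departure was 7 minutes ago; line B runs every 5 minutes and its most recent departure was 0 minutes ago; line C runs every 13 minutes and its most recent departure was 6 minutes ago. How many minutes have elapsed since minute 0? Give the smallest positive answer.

The moduli are pairwise coprime; N = 9·5·13 = 585.
N/9 = 65; 65 ≡ 2 (mod 9); 2·5 ≡ 1, so inverse 5.
N/5 = 117; 117 ≡ 2 (mod 5); 2·3 ≡ 1, so inverse 3.
N/13 = 45; 45 ≡ 6 (mod 13); 6·11 ≡ 1, so inverse 11.
t ≡ 7·65·5 + 0·117·3 + 6·45·11 = 5245.
5245 mod 585 = 565.

565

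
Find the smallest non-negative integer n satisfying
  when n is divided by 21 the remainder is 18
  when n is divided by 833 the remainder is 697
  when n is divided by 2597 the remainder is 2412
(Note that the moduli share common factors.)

111486

Combine the congruences pairwise.
gcd(21, 833) = 7 and 7 | (697 − 18), so the pair is consistent; merging gives n ≡ 1530 (mod 2499), where 2499 = lcm(21, 833).
gcd(2499, 2597) = 49 and 49 | (2412 − 1530), so the pair is consistent; merging gives n ≡ 111486 (mod 132447), where 132447 = lcm(2499, 2597).
The solution is unique modulo lcm(21, 833, 2597) = 132447.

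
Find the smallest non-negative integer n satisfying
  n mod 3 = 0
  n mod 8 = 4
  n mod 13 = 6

84

The moduli are pairwise coprime; M = 3·8·13 = 312.
M/3 = 104; 104 ≡ 2 (mod 3); 2·2 ≡ 1, so inverse 2.
M/8 = 39; 39 ≡ 7 (mod 8); 7·7 ≡ 1, so inverse 7.
M/13 = 24; 24 ≡ 11 (mod 13); 11·6 ≡ 1, so inverse 6.
n ≡ 0·104·2 + 4·39·7 + 6·24·6 = 1956.
1956 mod 312 = 84.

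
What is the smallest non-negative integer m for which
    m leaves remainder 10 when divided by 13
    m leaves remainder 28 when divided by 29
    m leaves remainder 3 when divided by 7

From m ≡ 10 (mod 13) write m = 10 + 13t. Substituting into m ≡ 28 (mod 29) gives 13t ≡ 18 (mod 29), and since 13⁻¹ ≡ 9 (mod 29), t ≡ 17. Hence m ≡ 10 + 13·17 = 231 (mod 377).
From m ≡ 231 (mod 377) write m = 231 + 377t. Substituting into m ≡ 3 (mod 7) gives 377t ≡ 3 (mod 7), and since 6⁻¹ ≡ 6 (mod 7), t ≡ 4. Hence m ≡ 231 + 377·4 = 1739 (mod 2639).

1739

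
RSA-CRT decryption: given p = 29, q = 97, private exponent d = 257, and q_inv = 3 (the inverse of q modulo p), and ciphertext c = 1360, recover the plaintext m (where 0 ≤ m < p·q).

d_p = d mod (p−1) = 257 mod 28 = 5; d_q = d mod (q−1) = 65.
m₁ = c^(d_p) mod p: c ≡ 26 (mod 29), and 26^5 mod 29 = 18.
m₂ = c^(d_q) mod q: c ≡ 2 (mod 97), and 2^65 mod 97 = 25.
h = q_inv·(m₁ − m₂) mod p = 3·(18 − 25) mod 29 = 8.
m = m₂ + h·q = 25 + 8·97 = 801.

801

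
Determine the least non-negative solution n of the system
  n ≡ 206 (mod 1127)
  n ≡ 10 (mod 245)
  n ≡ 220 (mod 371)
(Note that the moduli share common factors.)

gcd(1127, 245) = 49 and 49 | (10 − 206), so the pair is consistent; merging gives n ≡ 2460 (mod 5635), where 5635 = lcm(1127, 245).
gcd(5635, 371) = 7 and 7 | (220 − 2460), so the pair is consistent; merging gives n ≡ 120795 (mod 298655), where 298655 = lcm(5635, 371).
The solution is unique modulo lcm(1127, 245, 371) = 298655.

120795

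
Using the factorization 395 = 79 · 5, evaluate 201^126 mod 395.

Mod 79: 201 ≡ 43; by Fermat, exponent reduces to 126 mod 78 = 48; 43^48 ≡ 8 (mod 79).
Mod 5: 201 ≡ 1; by Fermat, exponent reduces to 126 mod 4 = 2; 1^2 ≡ 1 (mod 5).
Combine by CRT: x ≡ 8 (mod 79), x ≡ 1 (mod 5) ⇒ x ≡ 166 (mod 395).

166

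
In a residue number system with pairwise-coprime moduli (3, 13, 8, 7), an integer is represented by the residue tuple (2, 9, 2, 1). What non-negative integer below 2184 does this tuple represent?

386

From x ≡ 2 (mod 3) write x = 2 + 3t. Substituting into x ≡ 9 (mod 13) gives 3t ≡ 7 (mod 13), and since 3⁻¹ ≡ 9 (mod 13), t ≡ 11. Hence x ≡ 2 + 3·11 = 35 (mod 39).
From x ≡ 35 (mod 39) write x = 35 + 39t. Substituting into x ≡ 2 (mod 8) gives 39t ≡ 7 (mod 8), and since 7⁻¹ ≡ 7 (mod 8), t ≡ 1. Hence x ≡ 35 + 39·1 = 74 (mod 312).
From x ≡ 74 (mod 312) write x = 74 + 312t. Substituting into x ≡ 1 (mod 7) gives 312t ≡ 4 (mod 7), and since 4⁻¹ ≡ 2 (mod 7), t ≡ 1. Hence x ≡ 74 + 312·1 = 386 (mod 2184).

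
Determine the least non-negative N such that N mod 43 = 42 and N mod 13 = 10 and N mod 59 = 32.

The moduli are pairwise coprime; M = 43·13·59 = 32981.
M/43 = 767; 767 ≡ 36 (mod 43); 36·6 ≡ 1, so inverse 6.
M/13 = 2537; 2537 ≡ 2 (mod 13); 2·7 ≡ 1, so inverse 7.
M/59 = 559; 559 ≡ 28 (mod 59); 28·19 ≡ 1, so inverse 19.
N ≡ 42·767·6 + 10·2537·7 + 32·559·19 = 710746.
710746 mod 32981 = 18145.

18145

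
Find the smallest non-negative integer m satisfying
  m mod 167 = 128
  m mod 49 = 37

From m ≡ 128 (mod 167) write m = 128 + 167t. Substituting into m ≡ 37 (mod 49) gives 167t ≡ 7 (mod 49), and since 20⁻¹ ≡ 27 (mod 49), t ≡ 42. Hence m ≡ 128 + 167·42 = 7142 (mod 8183).

7142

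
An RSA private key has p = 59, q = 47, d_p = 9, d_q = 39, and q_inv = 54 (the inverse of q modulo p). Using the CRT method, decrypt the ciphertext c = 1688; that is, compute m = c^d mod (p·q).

1697

m₁ = c^(d_p) mod p: c ≡ 36 (mod 59), and 36^9 mod 59 = 45.
m₂ = c^(d_q) mod q: c ≡ 43 (mod 47), and 43^39 mod 47 = 5.
h = q_inv·(m₁ − m₂) mod p = 54·(45 − 5) mod 59 = 36.
m = m₂ + h·q = 5 + 36·47 = 1697.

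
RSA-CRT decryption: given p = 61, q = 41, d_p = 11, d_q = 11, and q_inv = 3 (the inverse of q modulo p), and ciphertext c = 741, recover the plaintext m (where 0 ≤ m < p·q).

314

m₁ = c^(d_p) mod p: c ≡ 9 (mod 61), and 9^11 mod 61 = 9.
m₂ = c^(d_q) mod q: c ≡ 3 (mod 41), and 3^11 mod 41 = 27.
h = q_inv·(m₁ − m₂) mod p = 3·(9 − 27) mod 61 = 7.
m = m₂ + h·q = 27 + 7·41 = 314.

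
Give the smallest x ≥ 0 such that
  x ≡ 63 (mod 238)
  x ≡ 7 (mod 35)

777

gcd(238, 35) = 7 and 7 | (7 − 63), so the pair is consistent; merging gives x ≡ 777 (mod 1190), where 1190 = lcm(238, 35).
The solution is unique modulo lcm(238, 35) = 1190.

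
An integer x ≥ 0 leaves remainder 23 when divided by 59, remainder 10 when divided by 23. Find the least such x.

1321

From x ≡ 23 (mod 59) write x = 23 + 59t. Substituting into x ≡ 10 (mod 23) gives 59t ≡ 10 (mod 23), and since 13⁻¹ ≡ 16 (mod 23), t ≡ 22. Hence x ≡ 23 + 59·22 = 1321 (mod 1357).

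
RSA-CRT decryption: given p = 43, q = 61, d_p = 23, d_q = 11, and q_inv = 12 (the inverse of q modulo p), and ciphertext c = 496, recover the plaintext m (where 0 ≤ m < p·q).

2249

m₁ = c^(d_p) mod p: c ≡ 23 (mod 43), and 23^23 mod 43 = 13.
m₂ = c^(d_q) mod q: c ≡ 8 (mod 61), and 8^11 mod 61 = 53.
h = q_inv·(m₁ − m₂) mod p = 12·(13 − 53) mod 43 = 36.
m = m₂ + h·q = 53 + 36·61 = 2249.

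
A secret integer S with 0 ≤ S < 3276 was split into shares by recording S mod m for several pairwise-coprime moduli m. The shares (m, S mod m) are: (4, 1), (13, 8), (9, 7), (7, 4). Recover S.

1789

The moduli are pairwise coprime; N = 4·13·9·7 = 3276.
N/4 = 819; 819 ≡ 3 (mod 4); 3·3 ≡ 1, so inverse 3.
N/13 = 252; 252 ≡ 5 (mod 13); 5·8 ≡ 1, so inverse 8.
N/9 = 364; 364 ≡ 4 (mod 9); 4·7 ≡ 1, so inverse 7.
N/7 = 468; 468 ≡ 6 (mod 7); 6·6 ≡ 1, so inverse 6.
S ≡ 1·819·3 + 8·252·8 + 7·364·7 + 4·468·6 = 47653.
47653 mod 3276 = 1789.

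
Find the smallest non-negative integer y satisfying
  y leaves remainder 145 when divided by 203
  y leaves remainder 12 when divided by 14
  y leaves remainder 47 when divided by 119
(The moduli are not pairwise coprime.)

gcd(203, 14) = 7 and 7 | (12 − 145), so the pair is consistent; merging gives y ≡ 348 (mod 406), where 406 = lcm(203, 14).
gcd(406, 119) = 7 and 7 | (47 − 348), so the pair is consistent; merging gives y ≡ 2784 (mod 6902), where 6902 = lcm(406, 119).
The solution is unique modulo lcm(203, 14, 119) = 6902.

2784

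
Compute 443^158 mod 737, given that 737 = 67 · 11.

Mod 67: 443 ≡ 41; by Fermat, exponent reduces to 158 mod 66 = 26; 41^26 ≡ 39 (mod 67).
Mod 11: 443 ≡ 3; by Fermat, exponent reduces to 158 mod 10 = 8; 3^8 ≡ 5 (mod 11).
Combine by CRT: x ≡ 39 (mod 67), x ≡ 5 (mod 11) ⇒ x ≡ 709 (mod 737).

709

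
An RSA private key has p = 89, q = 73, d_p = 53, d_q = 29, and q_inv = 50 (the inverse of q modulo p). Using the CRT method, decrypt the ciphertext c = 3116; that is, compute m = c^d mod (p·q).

3383

m₁ = c^(d_p) mod p: c ≡ 1 (mod 89), and 1^53 mod 89 = 1.
m₂ = c^(d_q) mod q: c ≡ 50 (mod 73), and 50^29 mod 73 = 25.
h = q_inv·(m₁ − m₂) mod p = 50·(1 − 25) mod 89 = 46.
m = m₂ + h·q = 25 + 46·73 = 3383.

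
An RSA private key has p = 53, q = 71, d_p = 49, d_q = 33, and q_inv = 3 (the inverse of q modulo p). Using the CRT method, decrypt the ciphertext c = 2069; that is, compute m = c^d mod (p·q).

1398

m₁ = c^(d_p) mod p: c ≡ 2 (mod 53), and 2^49 mod 53 = 20.
m₂ = c^(d_q) mod q: c ≡ 10 (mod 71), and 10^33 mod 71 = 49.
h = q_inv·(m₁ − m₂) mod p = 3·(20 − 49) mod 53 = 19.
m = m₂ + h·q = 49 + 19·71 = 1398.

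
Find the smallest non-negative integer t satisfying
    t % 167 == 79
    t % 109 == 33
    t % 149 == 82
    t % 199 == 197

16476800

From t ≡ 79 (mod 167) write t = 79 + 167s. Substituting into t ≡ 33 (mod 109) gives 167s ≡ 63 (mod 109), and since 58⁻¹ ≡ 47 (mod 109), s ≡ 18. Hence t ≡ 79 + 167·18 = 3085 (mod 18203).
From t ≡ 3085 (mod 18203) write t = 3085 + 18203s. Substituting into t ≡ 82 (mod 149) gives 18203s ≡ 126 (mod 149), and since 25⁻¹ ≡ 6 (mod 149), s ≡ 11. Hence t ≡ 3085 + 18203·11 = 203318 (mod 2712247).
From t ≡ 203318 (mod 2712247) write t = 203318 + 2712247s. Substituting into t ≡ 197 (mod 199) gives 2712247s ≡ 58 (mod 199), and since 76⁻¹ ≡ 55 (mod 199), s ≡ 6. Hence t ≡ 203318 + 2712247·6 = 16476800 (mod 539737153).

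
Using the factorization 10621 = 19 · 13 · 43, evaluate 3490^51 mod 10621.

Mod 19: 3490 ≡ 13; by Fermat, exponent reduces to 51 mod 18 = 15; 13^15 ≡ 8 (mod 19).
Mod 13: 3490 ≡ 6; by Fermat, exponent reduces to 51 mod 12 = 3; 6^3 ≡ 8 (mod 13).
Mod 43: 3490 ≡ 7; by Fermat, exponent reduces to 51 mod 42 = 9; 7^9 ≡ 42 (mod 43).
Combine by CRT: x ≡ 8 (mod 19), x ≡ 8 (mod 13), x ≡ 42 (mod 43) ⇒ x ≡ 8900 (mod 10621).

8900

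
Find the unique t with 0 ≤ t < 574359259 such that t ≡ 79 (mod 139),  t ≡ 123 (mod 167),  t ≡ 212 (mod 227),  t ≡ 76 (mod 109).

The moduli are pairwise coprime; N = 139·167·227·109 = 574359259.
N/139 = 4132081; 4132081 ≡ 28 (mod 139); 28·5 ≡ 1, so inverse 5.
N/167 = 3439277; 3439277 ≡ 79 (mod 167); 79·74 ≡ 1, so inverse 74.
N/227 = 2530217; 2530217 ≡ 75 (mod 227); 75·112 ≡ 1, so inverse 112.
N/109 = 5269351; 5269351 ≡ 73 (mod 109); 73·3 ≡ 1, so inverse 3.
t ≡ 79·4132081·5 + 123·3439277·74 + 212·2530217·112 + 76·5269351·3 = 94215355725.
94215355725 mod 574359259 = 20437249.

20437249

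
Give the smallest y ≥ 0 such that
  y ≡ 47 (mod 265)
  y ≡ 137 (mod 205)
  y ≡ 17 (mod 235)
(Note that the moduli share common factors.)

gcd(265, 205) = 5 and 5 | (137 − 47), so the pair is consistent; merging gives y ≡ 5877 (mod 10865), where 10865 = lcm(265, 205).
gcd(10865, 235) = 5 and 5 | (17 − 5877), so the pair is consistent; merging gives y ≡ 473072 (mod 510655), where 510655 = lcm(10865, 235).
The solution is unique modulo lcm(265, 205, 235) = 510655.

473072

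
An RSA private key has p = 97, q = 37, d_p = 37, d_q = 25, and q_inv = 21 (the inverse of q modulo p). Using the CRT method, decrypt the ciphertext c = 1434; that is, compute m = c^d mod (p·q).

2796

m₁ = c^(d_p) mod p: c ≡ 76 (mod 97), and 76^37 mod 97 = 80.
m₂ = c^(d_q) mod q: c ≡ 28 (mod 37), and 28^25 mod 37 = 21.
h = q_inv·(m₁ − m₂) mod p = 21·(80 − 21) mod 97 = 75.
m = m₂ + h·q = 21 + 75·37 = 2796.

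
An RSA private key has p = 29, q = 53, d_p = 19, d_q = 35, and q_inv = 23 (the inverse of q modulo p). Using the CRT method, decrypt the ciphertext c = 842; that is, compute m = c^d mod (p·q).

784

m₁ = c^(d_p) mod p: c ≡ 1 (mod 29), and 1^19 mod 29 = 1.
m₂ = c^(d_q) mod q: c ≡ 47 (mod 53), and 47^35 mod 53 = 42.
h = q_inv·(m₁ − m₂) mod p = 23·(1 − 42) mod 29 = 14.
m = m₂ + h·q = 42 + 14·53 = 784.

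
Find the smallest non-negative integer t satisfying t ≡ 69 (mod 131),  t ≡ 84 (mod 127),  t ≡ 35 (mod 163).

562059

Combine the congruences pairwise.
From t ≡ 69 (mod 131) write t = 69 + 131s. Substituting into t ≡ 84 (mod 127) gives 131s ≡ 15 (mod 127), and since 4⁻¹ ≡ 32 (mod 127), s ≡ 99. Hence t ≡ 69 + 131·99 = 13038 (mod 16637).
From t ≡ 13038 (mod 16637) write t = 13038 + 16637s. Substituting into t ≡ 35 (mod 163) gives 16637s ≡ 37 (mod 163), and since 11⁻¹ ≡ 89 (mod 163), s ≡ 33. Hence t ≡ 13038 + 16637·33 = 562059 (mod 2711831).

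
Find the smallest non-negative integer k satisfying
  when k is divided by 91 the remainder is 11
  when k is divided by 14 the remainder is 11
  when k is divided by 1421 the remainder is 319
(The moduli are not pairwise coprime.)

20213

gcd(91, 14) = 7 and 7 | (11 − 11), so the pair is consistent; merging gives k ≡ 11 (mod 182), where 182 = lcm(91, 14).
gcd(182, 1421) = 7 and 7 | (319 − 11), so the pair is consistent; merging gives k ≡ 20213 (mod 36946), where 36946 = lcm(182, 1421).
The solution is unique modulo lcm(91, 14, 1421) = 36946.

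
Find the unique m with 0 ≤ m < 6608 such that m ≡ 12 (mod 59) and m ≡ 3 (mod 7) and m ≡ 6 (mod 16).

2726

The moduli are pairwise coprime; N = 59·7·16 = 6608.
N/59 = 112; 112 ≡ 53 (mod 59); 53·49 ≡ 1, so inverse 49.
N/7 = 944; 944 ≡ 6 (mod 7); 6·6 ≡ 1, so inverse 6.
N/16 = 413; 413 ≡ 13 (mod 16); 13·5 ≡ 1, so inverse 5.
m ≡ 12·112·49 + 3·944·6 + 6·413·5 = 95238.
95238 mod 6608 = 2726.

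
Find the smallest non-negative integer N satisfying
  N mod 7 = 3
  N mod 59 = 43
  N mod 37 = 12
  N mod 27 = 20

179462

Combine the congruences pairwise.
From N ≡ 3 (mod 7) write N = 3 + 7t. Substituting into N ≡ 43 (mod 59) gives 7t ≡ 40 (mod 59), and since 7⁻¹ ≡ 17 (mod 59), t ≡ 31. Hence N ≡ 3 + 7·31 = 220 (mod 413).
From N ≡ 220 (mod 413) write N = 220 + 413t. Substituting into N ≡ 12 (mod 37) gives 413t ≡ 14 (mod 37), and since 6⁻¹ ≡ 31 (mod 37), t ≡ 27. Hence N ≡ 220 + 413·27 = 11371 (mod 15281).
From N ≡ 11371 (mod 15281) write N = 11371 + 15281t. Substituting into N ≡ 20 (mod 27) gives 15281t ≡ 16 (mod 27), and since 26⁻¹ ≡ 26 (mod 27), t ≡ 11. Hence N ≡ 11371 + 15281·11 = 179462 (mod 412587).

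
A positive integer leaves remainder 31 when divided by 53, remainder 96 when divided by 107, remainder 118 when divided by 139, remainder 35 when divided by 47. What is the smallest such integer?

2380632

The moduli are pairwise coprime; M = 53·107·139·47 = 37048643.
M/53 = 699031; 699031 ≡ 14 (mod 53); 14·19 ≡ 1, so inverse 19.
M/107 = 346249; 346249 ≡ 104 (mod 107); 104·71 ≡ 1, so inverse 71.
M/139 = 266537; 266537 ≡ 74 (mod 139); 74·62 ≡ 1, so inverse 62.
M/47 = 788269; 788269 ≡ 32 (mod 47); 32·25 ≡ 1, so inverse 25.
N ≡ 31·699031·19 + 96·346249·71 + 118·266537·62 + 35·788269·25 = 5411482510.
5411482510 mod 37048643 = 2380632.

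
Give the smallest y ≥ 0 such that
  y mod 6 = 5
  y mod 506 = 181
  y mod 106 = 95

Combine the congruences pairwise.
gcd(6, 506) = 2 and 2 | (181 − 5), so the pair is consistent; merging gives y ≡ 1193 (mod 1518), where 1518 = lcm(6, 506).
gcd(1518, 106) = 2 and 2 | (95 − 1193), so the pair is consistent; merging gives y ≡ 4229 (mod 80454), where 80454 = lcm(1518, 106).
The solution is unique modulo lcm(6, 506, 106) = 80454.

4229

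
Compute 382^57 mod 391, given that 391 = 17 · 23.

Mod 17: 382 ≡ 8; by Fermat, exponent reduces to 57 mod 16 = 9; 8^9 ≡ 8 (mod 17).
Mod 23: 382 ≡ 14; by Fermat, exponent reduces to 57 mod 22 = 13; 14^13 ≡ 11 (mod 23).
Combine by CRT: x ≡ 8 (mod 17), x ≡ 11 (mod 23) ⇒ x ≡ 195 (mod 391).

195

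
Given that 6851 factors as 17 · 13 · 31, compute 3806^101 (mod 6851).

4320

Mod 17: 3806 ≡ 15; by Fermat, exponent reduces to 101 mod 16 = 5; 15^5 ≡ 2 (mod 17).
Mod 13: 3806 ≡ 10; by Fermat, exponent reduces to 101 mod 12 = 5; 10^5 ≡ 4 (mod 13).
Mod 31: 3806 ≡ 24; by Fermat, exponent reduces to 101 mod 30 = 11; 24^11 ≡ 11 (mod 31).
Combine by CRT: x ≡ 2 (mod 17), x ≡ 4 (mod 13), x ≡ 11 (mod 31) ⇒ x ≡ 4320 (mod 6851).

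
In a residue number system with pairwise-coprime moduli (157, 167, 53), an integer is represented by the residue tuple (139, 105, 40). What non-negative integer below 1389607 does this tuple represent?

1385036

The moduli are pairwise coprime; N = 157·167·53 = 1389607.
N/157 = 8851; 8851 ≡ 59 (mod 157); 59·8 ≡ 1, so inverse 8.
N/167 = 8321; 8321 ≡ 138 (mod 167); 138·23 ≡ 1, so inverse 23.
N/53 = 26219; 26219 ≡ 37 (mod 53); 37·43 ≡ 1, so inverse 43.
x ≡ 139·8851·8 + 105·8321·23 + 40·26219·43 = 75034207.
75034207 mod 1389607 = 1385036.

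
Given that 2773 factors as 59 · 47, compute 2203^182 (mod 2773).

64

Mod 59: 2203 ≡ 20; by Fermat, exponent reduces to 182 mod 58 = 8; 20^8 ≡ 5 (mod 59).
Mod 47: 2203 ≡ 41; by Fermat, exponent reduces to 182 mod 46 = 44; 41^44 ≡ 17 (mod 47).
Combine by CRT: x ≡ 5 (mod 59), x ≡ 17 (mod 47) ⇒ x ≡ 64 (mod 2773).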